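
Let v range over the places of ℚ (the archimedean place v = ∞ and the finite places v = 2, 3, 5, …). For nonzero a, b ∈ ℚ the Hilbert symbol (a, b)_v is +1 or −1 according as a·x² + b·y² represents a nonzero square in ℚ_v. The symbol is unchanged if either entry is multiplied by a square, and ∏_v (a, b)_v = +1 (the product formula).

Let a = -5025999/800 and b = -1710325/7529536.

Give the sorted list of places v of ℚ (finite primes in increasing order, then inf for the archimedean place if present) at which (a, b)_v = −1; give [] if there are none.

Mod squares: a ≡ -34782, b ≡ -37. Check v ∈ {∞, 2, 3, 5, 7, 11, 17, 31, 37, 43}.
v=∞: -34782 < 0 and -37 < 0  ⇒  (a,b)_∞ = -1.
v=43: a=43^0·(≡22), b=43^2·(≡1) mod 43; (22|43)=-1, (1|43)=+1; (−1)^{0·2·21}·(-1)^2·(+1)^0 = +1.
v=17: a=17^3·(≡14), b=17^0·(≡3) mod 17; (14|17)=-1, (3|17)=-1; (−1)^{3·0·8}·(-1)^0·(-1)^3 = -1.
v=31: a=31^1·(≡5), b=31^0·(≡28) mod 31; (5|31)=+1, (28|31)=+1; (−1)^{1·0·15}·(+1)^0·(+1)^1 = +1.
v=3: a=3^1·(≡1), b=3^0·(≡2) mod 3; (1|3)=+1, (2|3)=-1; (−1)^{1·0·1}·(+1)^0·(-1)^1 = -1.
v=11: a=11^1·(≡8), b=11^0·(≡7) mod 11; (8|11)=-1, (7|11)=-1; (−1)^{1·0·5}·(-1)^0·(-1)^1 = -1.
v=5: a=5^-2·(≡3), b=5^2·(≡2) mod 5; (3|5)=-1, (2|5)=-1; (−1)^{-2·2·2}·(-1)^2·(-1)^-2 = +1.
v=7: a=7^0·(≡4), b=7^-6·(≡6) mod 7; (4|7)=+1, (6|7)=-1; (−1)^{0·-6·3}·(+1)^-6·(-1)^0 = +1.
v=2: v_2(a)=-5, v_2(b)=-6; units ≡ 1, 3 (mod 8); ε·ε+αω+βω = 0·1+-5·1+-6·0 ≡ 1  ⇒  (a,b)_2 = -1.
v=37: a=37^0·(≡18), b=37^1·(≡12) mod 37; (18|37)=-1, (12|37)=+1; (−1)^{0·1·18}·(-1)^1·(+1)^0 = -1.
Ram(-34782, -37) = {2, 3, 11, 17, 37, ∞}; no ℚ_2-point on the conic.

[2, 3, 11, 17, 37, inf]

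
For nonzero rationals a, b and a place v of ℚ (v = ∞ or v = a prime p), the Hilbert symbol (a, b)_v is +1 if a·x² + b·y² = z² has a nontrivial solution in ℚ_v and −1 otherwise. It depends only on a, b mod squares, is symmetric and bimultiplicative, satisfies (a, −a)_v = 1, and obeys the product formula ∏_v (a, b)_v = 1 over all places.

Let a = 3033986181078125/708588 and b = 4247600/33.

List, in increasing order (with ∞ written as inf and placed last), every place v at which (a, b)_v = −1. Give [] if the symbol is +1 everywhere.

[2, 41]

Mod squares: a ≡ 41847, b ≡ 350427. Check v ∈ {∞, 2, 3, 5, 7, 11, 13, 29, 37, 41}.
v=29: a=29^1·(≡4), b=29^0·(≡7) mod 29; (4|29)=+1, (7|29)=+1; (−1)^{1·0·14}·(+1)^0·(+1)^1 = +1.
v=13: a=13^3·(≡11), b=13^0·(≡12) mod 13; (11|13)=-1, (12|13)=+1; (−1)^{3·0·6}·(-1)^0·(+1)^3 = +1.
v=∞: 41847 > 0 and 350427 > 0  ⇒  (a,b)_∞ = +1.
v=3: a=3^-11·(≡2), b=3^-1·(≡1) mod 3; (2|3)=-1, (1|3)=+1; (−1)^{-11·-1·1}·(-1)^-1·(+1)^-11 = +1.
v=37: a=37^1·(≡34), b=37^1·(≡12) mod 37; (34|37)=+1, (12|37)=+1; (−1)^{1·1·18}·(+1)^1·(+1)^1 = +1.
v=7: a=7^2·(≡2), b=7^1·(≡1) mod 7; (2|7)=+1, (1|7)=+1; (−1)^{2·1·3}·(+1)^1·(+1)^2 = +1.
v=5: a=5^6·(≡3), b=5^2·(≡3) mod 5; (3|5)=-1, (3|5)=-1; (−1)^{6·2·2}·(-1)^2·(-1)^6 = +1.
v=2: v_2(a)=-2, v_2(b)=4; units ≡ 7, 3 (mod 8); ε·ε+αω+βω = 1·1+-2·1+4·0 ≡ 1  ⇒  (a,b)_2 = -1.
v=41: a=41^2·(≡27), b=41^1·(≡6) mod 41; (27|41)=-1, (6|41)=-1; (−1)^{2·1·20}·(-1)^1·(-1)^2 = -1.
v=11: a=11^0·(≡9), b=11^-1·(≡9) mod 11; (9|11)=+1, (9|11)=+1; (−1)^{0·-1·5}·(+1)^-1·(+1)^0 = +1.
Ram(41847, 350427) = {2, 41}; no ℚ_2-point on the conic.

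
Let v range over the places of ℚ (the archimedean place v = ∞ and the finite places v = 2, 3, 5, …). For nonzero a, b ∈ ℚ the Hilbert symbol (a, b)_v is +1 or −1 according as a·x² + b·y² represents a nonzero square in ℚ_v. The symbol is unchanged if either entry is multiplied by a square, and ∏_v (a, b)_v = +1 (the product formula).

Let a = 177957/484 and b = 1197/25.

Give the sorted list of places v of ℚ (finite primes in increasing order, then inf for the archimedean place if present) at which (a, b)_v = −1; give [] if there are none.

[7, 19]

(a, b) ≡ (13, 133) mod (ℚ^×)²; places V = {2, 3, 5, 7, 11, 13, 19, ∞}.
(a,b)_13: α=3, u≡1; β=0, v≡12 (mod 13); (1|13)=+1, (12|13)=+1; sign (−1)^0·+1^0·+1^3 = +1.
(a,b)_5: α=0, u≡3; β=-2, v≡2 (mod 5); (3|5)=-1, (2|5)=-1; sign (−1)^0·-1^-2·-1^0 = +1.
(a,b)_∞: sgn(13)=+, sgn(133)=+, so +1.
(a,b)_7: α=0, u≡3; β=1, v≡6 (mod 7); (3|7)=-1, (6|7)=-1; sign (−1)^0·-1^1·-1^0 = -1.
(a,b)_19: α=0, u≡13; β=1, v≡1 (mod 19); (13|19)=-1, (1|19)=+1; sign (−1)^0·-1^1·+1^0 = -1.
(a,b)_11: α=-2, u≡8; β=0, v≡3 (mod 11); (8|11)=-1, (3|11)=+1; sign (−1)^0·-1^0·+1^-2 = +1.
(a,b)_3: α=4, u≡1; β=2, v≡1 (mod 3); (1|3)=+1, (1|3)=+1; sign (−1)^0·+1^2·+1^4 = +1.
(a,b)_2: α=-2, β=0; u≡5, v≡5 (mod 8); ε(u)ε(v)=0·0, αω(v)=-2·1, βω(u)=0·1; sum ≡ 0  ⇒  +1.
|Ram(13, 133)| = 2, even; anisotropic at {7, 19}.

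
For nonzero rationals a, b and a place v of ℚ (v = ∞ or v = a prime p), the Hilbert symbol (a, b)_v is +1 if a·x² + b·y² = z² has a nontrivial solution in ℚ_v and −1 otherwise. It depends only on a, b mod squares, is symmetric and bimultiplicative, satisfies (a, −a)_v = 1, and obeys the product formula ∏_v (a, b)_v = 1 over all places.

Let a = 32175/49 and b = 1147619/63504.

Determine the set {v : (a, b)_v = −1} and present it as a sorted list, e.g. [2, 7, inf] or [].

[2, 13]

(a, b) ≡ (143, 11) mod (ℚ^×)²; places V = {2, 3, 5, 7, 11, 13, 17, 19, ∞}.
(a,b)_7: α=-2, u≡3; β=-2, v≡4 (mod 7); (3|7)=-1, (4|7)=+1; sign (−1)^0·-1^-2·+1^-2 = +1.
(a,b)_∞: sgn(143)=+, sgn(11)=+, so +1.
(a,b)_19: α=0, u≡18; β=2, v≡1 (mod 19); (18|19)=-1, (1|19)=+1; sign (−1)^0·-1^2·+1^0 = +1.
(a,b)_17: α=0, u≡3; β=2, v≡3 (mod 17); (3|17)=-1, (3|17)=-1; sign (−1)^0·-1^2·-1^0 = +1.
(a,b)_2: α=0, β=-4; u≡7, v≡3 (mod 8); ε(u)ε(v)=1·1, αω(v)=0·1, βω(u)=-4·0; sum ≡ 1  ⇒  -1.
(a,b)_5: α=2, u≡3; β=0, v≡1 (mod 5); (3|5)=-1, (1|5)=+1; sign (−1)^0·-1^0·+1^2 = +1.
(a,b)_13: α=1, u≡7; β=0, v≡8 (mod 13); (7|13)=-1, (8|13)=-1; sign (−1)^0·-1^0·-1^1 = -1.
(a,b)_3: α=2, u≡2; β=-4, v≡2 (mod 3); (2|3)=-1, (2|3)=-1; sign (−1)^0·-1^-4·-1^2 = +1.
(a,b)_11: α=1, u≡2; β=1, v≡5 (mod 11); (2|11)=-1, (5|11)=+1; sign (−1)^1·-1^1·+1^1 = +1.
Ram(143, 11) = {2, 13}; no ℚ_2-point on the conic.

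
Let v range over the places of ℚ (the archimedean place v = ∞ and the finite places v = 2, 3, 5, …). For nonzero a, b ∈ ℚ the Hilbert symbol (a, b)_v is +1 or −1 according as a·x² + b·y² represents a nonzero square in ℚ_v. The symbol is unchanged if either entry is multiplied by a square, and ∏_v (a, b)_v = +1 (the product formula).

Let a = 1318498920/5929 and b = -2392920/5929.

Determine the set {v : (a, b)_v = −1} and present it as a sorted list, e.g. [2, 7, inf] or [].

(a, b) ≡ (126730, -230) mod (ℚ^×)²; places V = {2, 3, 5, 7, 11, 17, 19, 23, 29, ∞}.
(a,b)_11: α=-2, u≡7; β=-2, v≡4 (mod 11); (7|11)=-1, (4|11)=+1; sign (−1)^0·-1^-2·+1^-2 = +1.
(a,b)_19: α=1, u≡11; β=0, v≡16 (mod 19); (11|19)=+1, (16|19)=+1; sign (−1)^0·+1^0·+1^1 = +1.
(a,b)_3: α=2, u≡1; β=2, v≡1 (mod 3); (1|3)=+1, (1|3)=+1; sign (−1)^0·+1^2·+1^2 = +1.
(a,b)_7: α=-2, u≡2; β=-2, v≡1 (mod 7); (2|7)=+1, (1|7)=+1; sign (−1)^0·+1^-2·+1^-2 = +1.
(a,b)_2: α=3, β=3; u≡5, v≡5 (mod 8); ε(u)ε(v)=0·0, αω(v)=3·1, βω(u)=3·1; sum ≡ 0  ⇒  +1.
(a,b)_∞: sgn(126730)=+, sgn(-230)=−, so +1.
(a,b)_23: α=1, u≡16; β=1, v≡16 (mod 23); (16|23)=+1, (16|23)=+1; sign (−1)^1·+1^1·+1^1 = -1.
(a,b)_5: α=1, u≡1; β=1, v≡4 (mod 5); (1|5)=+1, (4|5)=+1; sign (−1)^0·+1^1·+1^1 = +1.
(a,b)_17: α=2, u≡11; β=2, v≡13 (mod 17); (11|17)=-1, (13|17)=+1; sign (−1)^0·-1^2·+1^2 = +1.
(a,b)_29: α=1, u≡16; β=0, v≡19 (mod 29); (16|29)=+1, (19|29)=-1; sign (−1)^0·+1^0·-1^1 = -1.
|Ram(126730, -230)| = 2, even; anisotropic at {23, 29}.

[23, 29]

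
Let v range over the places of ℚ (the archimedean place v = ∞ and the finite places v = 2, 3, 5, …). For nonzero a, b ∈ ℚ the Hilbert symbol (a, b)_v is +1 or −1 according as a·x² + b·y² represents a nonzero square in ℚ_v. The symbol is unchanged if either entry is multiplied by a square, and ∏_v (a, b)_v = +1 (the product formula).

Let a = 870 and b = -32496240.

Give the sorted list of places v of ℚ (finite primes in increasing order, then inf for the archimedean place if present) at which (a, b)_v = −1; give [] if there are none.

[3, 5, 23, 29]

(a, b) ≡ (870, -2415) mod (ℚ^×)²; places V = {2, 3, 5, 7, 23, 29, ∞}.
(a,b)_7: α=0, u≡2; β=1, v≡3 (mod 7); (2|7)=+1, (3|7)=-1; sign (−1)^0·+1^1·-1^0 = +1.
(a,b)_23: α=0, u≡19; β=1, v≡10 (mod 23); (19|23)=-1, (10|23)=-1; sign (−1)^0·-1^1·-1^0 = -1.
(a,b)_2: α=1, β=4; u≡3, v≡1 (mod 8); ε(u)ε(v)=1·0, αω(v)=1·0, βω(u)=4·1; sum ≡ 0  ⇒  +1.
(a,b)_5: α=1, u≡4; β=1, v≡2 (mod 5); (4|5)=+1, (2|5)=-1; sign (−1)^0·+1^1·-1^1 = -1.
(a,b)_∞: sgn(870)=+, sgn(-2415)=−, so +1.
(a,b)_29: α=1, u≡1; β=2, v≡17 (mod 29); (1|29)=+1, (17|29)=-1; sign (−1)^0·+1^2·-1^1 = -1.
(a,b)_3: α=1, u≡2; β=1, v≡2 (mod 3); (2|3)=-1, (2|3)=-1; sign (−1)^1·-1^1·-1^1 = -1.
Ram(870, -2415) = {3, 5, 23, 29}; no ℚ_3-point on the conic.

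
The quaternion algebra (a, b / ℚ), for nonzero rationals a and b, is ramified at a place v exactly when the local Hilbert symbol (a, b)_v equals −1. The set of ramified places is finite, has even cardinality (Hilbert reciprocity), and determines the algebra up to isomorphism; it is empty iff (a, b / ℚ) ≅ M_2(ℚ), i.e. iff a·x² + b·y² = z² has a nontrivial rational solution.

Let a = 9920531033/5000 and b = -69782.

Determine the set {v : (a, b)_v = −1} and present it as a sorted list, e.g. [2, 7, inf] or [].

Mod squares: a ≡ 34, b ≡ -69782. Check v ∈ {∞, 2, 5, 7, 17, 23, 29, 37, 41}.
v=2: v_2(a)=-3, v_2(b)=1; units ≡ 1, 5 (mod 8); ε·ε+αω+βω = 0·0+-3·1+1·0 ≡ 1  ⇒  (a,b)_2 = -1.
v=7: a=7^4·(≡3), b=7^0·(≡1) mod 7; (3|7)=-1, (1|7)=+1; (−1)^{4·0·3}·(-1)^0·(+1)^4 = +1.
v=29: a=29^2·(≡23), b=29^0·(≡21) mod 29; (23|29)=+1, (21|29)=-1; (−1)^{2·0·14}·(+1)^0·(-1)^2 = +1.
v=17: a=17^3·(≡16), b=17^0·(≡3) mod 17; (16|17)=+1, (3|17)=-1; (−1)^{3·0·8}·(+1)^0·(-1)^3 = -1.
v=41: a=41^0·(≡30), b=41^1·(≡20) mod 41; (30|41)=-1, (20|41)=+1; (−1)^{0·1·20}·(-1)^1·(+1)^0 = -1.
v=∞: 34 > 0 and -69782 < 0  ⇒  (a,b)_∞ = +1.
v=23: a=23^0·(≡21), b=23^1·(≡2) mod 23; (21|23)=-1, (2|23)=+1; (−1)^{0·1·11}·(-1)^1·(+1)^0 = -1.
v=37: a=37^0·(≡10), b=37^1·(≡1) mod 37; (10|37)=+1, (1|37)=+1; (−1)^{0·1·18}·(+1)^1·(+1)^0 = +1.
v=5: a=5^-4·(≡1), b=5^0·(≡3) mod 5; (1|5)=+1, (3|5)=-1; (−1)^{-4·0·2}·(+1)^0·(-1)^-4 = +1.
Ram(34, -69782) = {2, 17, 23, 41}; no ℚ_2-point on the conic.

[2, 17, 23, 41]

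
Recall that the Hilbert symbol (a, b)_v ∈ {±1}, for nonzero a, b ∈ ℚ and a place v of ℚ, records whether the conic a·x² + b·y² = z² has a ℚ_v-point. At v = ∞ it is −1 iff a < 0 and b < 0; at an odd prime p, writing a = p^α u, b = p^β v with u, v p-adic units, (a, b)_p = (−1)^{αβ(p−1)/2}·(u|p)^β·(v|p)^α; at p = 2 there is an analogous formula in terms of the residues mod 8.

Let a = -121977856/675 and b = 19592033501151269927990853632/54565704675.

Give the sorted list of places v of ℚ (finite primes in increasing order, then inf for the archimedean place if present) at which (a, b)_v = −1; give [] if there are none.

Mod squares: a ≡ -7293, b ≡ 969. Check v ∈ {∞, 2, 3, 5, 7, 11, 13, 17, 19, 37, 47}.
v=2: v_2(a)=10, v_2(b)=18; units ≡ 3, 1 (mod 8); ε·ε+αω+βω = 1·0+10·0+18·1 ≡ 0  ⇒  (a,b)_2 = +1.
v=13: a=13^1·(≡6), b=13^4·(≡5) mod 13; (6|13)=-1, (5|13)=-1; (−1)^{1·4·6}·(-1)^4·(-1)^1 = -1.
v=7: a=7^2·(≡1), b=7^4·(≡5) mod 7; (1|7)=+1, (5|7)=-1; (−1)^{2·4·3}·(+1)^4·(-1)^2 = +1.
v=19: a=19^0·(≡13), b=19^3·(≡18) mod 19; (13|19)=-1, (18|19)=-1; (−1)^{0·3·9}·(-1)^3·(-1)^0 = -1.
v=11: a=11^1·(≡7), b=11^4·(≡9) mod 11; (7|11)=-1, (9|11)=+1; (−1)^{1·4·5}·(-1)^4·(+1)^1 = +1.
v=47: a=47^0·(≡40), b=47^2·(≡30) mod 47; (40|47)=-1, (30|47)=-1; (−1)^{0·2·23}·(-1)^2·(-1)^0 = +1.
v=∞: -7293 < 0 and 969 > 0  ⇒  (a,b)_∞ = +1.
v=5: a=5^-2·(≡2), b=5^-2·(≡1) mod 5; (2|5)=-1, (1|5)=+1; (−1)^{-2·-2·2}·(-1)^-2·(+1)^-2 = +1.
v=17: a=17^1·(≡16), b=17^3·(≡12) mod 17; (16|17)=+1, (12|17)=-1; (−1)^{1·3·8}·(+1)^3·(-1)^1 = -1.
v=37: a=37^0·(≡9), b=37^-2·(≡12) mod 37; (9|37)=+1, (12|37)=+1; (−1)^{0·-2·18}·(+1)^-2·(+1)^0 = +1.
v=3: a=3^-3·(≡2), b=3^-13·(≡2) mod 3; (2|3)=-1, (2|3)=-1; (−1)^{-3·-13·1}·(-1)^-13·(-1)^-3 = -1.
|Ram(-7293, 969)| = 4, even; anisotropic at {3, 13, 17, 19}.

[3, 13, 17, 19]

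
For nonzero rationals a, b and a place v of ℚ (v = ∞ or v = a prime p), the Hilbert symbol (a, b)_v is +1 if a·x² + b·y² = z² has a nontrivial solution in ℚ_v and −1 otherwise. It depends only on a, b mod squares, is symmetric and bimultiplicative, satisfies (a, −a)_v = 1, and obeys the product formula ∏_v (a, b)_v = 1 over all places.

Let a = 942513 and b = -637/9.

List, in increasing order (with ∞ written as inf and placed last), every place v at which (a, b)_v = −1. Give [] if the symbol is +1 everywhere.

[3, 13]

(a, b) ≡ (33, -13) mod (ℚ^×)²; places V = {2, 3, 7, 11, 13, ∞}.
(a,b)_11: α=1, u≡4; β=0, v≡5 (mod 11); (4|11)=+1, (5|11)=+1; sign (−1)^0·+1^0·+1^1 = +1.
(a,b)_∞: sgn(33)=+, sgn(-13)=−, so +1.
(a,b)_2: α=0, β=0; u≡1, v≡3 (mod 8); ε(u)ε(v)=0·1, αω(v)=0·1, βω(u)=0·0; sum ≡ 0  ⇒  +1.
(a,b)_13: α=4, u≡7; β=1, v≡9 (mod 13); (7|13)=-1, (9|13)=+1; sign (−1)^0·-1^1·+1^4 = -1.
(a,b)_7: α=0, u≡5; β=2, v≡4 (mod 7); (5|7)=-1, (4|7)=+1; sign (−1)^0·-1^2·+1^0 = +1.
(a,b)_3: α=1, u≡2; β=-2, v≡2 (mod 3); (2|3)=-1, (2|3)=-1; sign (−1)^0·-1^-2·-1^1 = -1.
|Ram(33, -13)| = 2, even; anisotropic at {3, 13}.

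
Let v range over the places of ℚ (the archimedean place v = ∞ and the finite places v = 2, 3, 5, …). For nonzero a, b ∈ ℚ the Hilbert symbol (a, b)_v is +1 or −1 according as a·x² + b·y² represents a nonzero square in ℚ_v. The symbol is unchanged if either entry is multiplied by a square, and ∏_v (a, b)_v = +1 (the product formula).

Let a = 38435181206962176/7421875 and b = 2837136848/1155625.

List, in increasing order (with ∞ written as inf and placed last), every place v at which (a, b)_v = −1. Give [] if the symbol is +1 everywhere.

Mod squares: a ≡ 203503034, b ≡ 437. Check v ∈ {∞, 2, 3, 5, 7, 13, 19, 23, 29, 31, 37, 43}.
v=3: a=3^4·(≡2), b=3^0·(≡2) mod 3; (2|3)=-1, (2|3)=-1; (−1)^{4·0·1}·(-1)^0·(-1)^4 = +1.
v=43: a=43^0·(≡39), b=43^-2·(≡20) mod 43; (39|43)=-1, (20|43)=-1; (−1)^{0·-2·21}·(-1)^-2·(-1)^0 = +1.
v=23: a=23^1·(≡15), b=23^1·(≡10) mod 23; (15|23)=-1, (10|23)=-1; (−1)^{1·1·11}·(-1)^1·(-1)^1 = -1.
v=29: a=29^1·(≡9), b=29^0·(≡8) mod 29; (9|29)=+1, (8|29)=-1; (−1)^{1·0·14}·(+1)^0·(-1)^1 = -1.
v=∞: 203503034 > 0 and 437 > 0  ⇒  (a,b)_∞ = +1.
v=19: a=19^-1·(≡4), b=19^1·(≡5) mod 19; (4|19)=+1, (5|19)=+1; (−1)^{-1·1·9}·(+1)^1·(+1)^-1 = -1.
v=13: a=13^2·(≡7), b=13^2·(≡7) mod 13; (7|13)=-1, (7|13)=-1; (−1)^{2·2·6}·(-1)^2·(-1)^2 = +1.
v=7: a=7^1·(≡2), b=7^4·(≡3) mod 7; (2|7)=+1, (3|7)=-1; (−1)^{1·4·3}·(+1)^4·(-1)^1 = -1.
v=2: v_2(a)=19, v_2(b)=4; units ≡ 5, 5 (mod 8); ε·ε+αω+βω = 0·0+19·1+4·1 ≡ 1  ⇒  (a,b)_2 = -1.
v=5: a=5^-8·(≡4), b=5^-4·(≡2) mod 5; (4|5)=+1, (2|5)=-1; (−1)^{-8·-4·2}·(+1)^-4·(-1)^-8 = +1.
v=37: a=37^1·(≡8), b=37^0·(≡21) mod 37; (8|37)=-1, (21|37)=+1; (−1)^{1·0·18}·(-1)^0·(+1)^1 = +1.
v=31: a=31^1·(≡22), b=31^0·(≡11) mod 31; (22|31)=-1, (11|31)=-1; (−1)^{1·0·15}·(-1)^0·(-1)^1 = -1.
(203503034, 437 / ℚ) ramifies at {2, 7, 19, 23, 29, 31}: a division algebra.

[2, 7, 19, 23, 29, 31]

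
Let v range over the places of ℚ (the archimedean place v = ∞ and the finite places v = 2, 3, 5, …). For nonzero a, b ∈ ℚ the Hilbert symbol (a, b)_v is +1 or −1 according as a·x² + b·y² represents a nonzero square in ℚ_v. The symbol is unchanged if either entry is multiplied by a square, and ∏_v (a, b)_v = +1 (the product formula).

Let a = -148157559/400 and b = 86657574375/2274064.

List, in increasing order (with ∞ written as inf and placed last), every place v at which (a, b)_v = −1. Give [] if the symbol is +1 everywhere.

[3, 41]

(a, b) ≡ (-31119, 16031) mod (ℚ^×)²; places V = {2, 3, 5, 11, 13, 17, 23, 29, 31, 41, ∞}.
(a,b)_13: α=0, u≡10; β=-2, v≡8 (mod 13); (10|13)=+1, (8|13)=-1; sign (−1)^0·+1^-2·-1^0 = +1.
(a,b)_23: α=3, u≡4; β=1, v≡15 (mod 23); (4|23)=+1, (15|23)=-1; sign (−1)^1·+1^1·-1^3 = +1.
(a,b)_17: α=0, u≡16; β=1, v≡16 (mod 17); (16|17)=+1, (16|17)=+1; sign (−1)^0·+1^1·+1^0 = +1.
(a,b)_41: α=1, u≡31; β=1, v≡30 (mod 41); (31|41)=+1, (30|41)=-1; sign (−1)^0·+1^1·-1^1 = -1.
(a,b)_29: α=0, u≡21; β=-2, v≡20 (mod 29); (21|29)=-1, (20|29)=+1; sign (−1)^0·-1^-2·+1^0 = +1.
(a,b)_31: α=0, u≡1; β=2, v≡2 (mod 31); (1|31)=+1, (2|31)=+1; sign (−1)^0·+1^2·+1^0 = +1.
(a,b)_∞: sgn(-31119)=−, sgn(16031)=+, so +1.
(a,b)_2: α=-4, β=-4; u≡1, v≡7 (mod 8); ε(u)ε(v)=0·1, αω(v)=-4·0, βω(u)=-4·0; sum ≡ 0  ⇒  +1.
(a,b)_11: α=1, u≡1; β=0, v≡9 (mod 11); (1|11)=+1, (9|11)=+1; sign (−1)^0·+1^0·+1^1 = +1.
(a,b)_5: α=-2, u≡1; β=4, v≡1 (mod 5); (1|5)=+1, (1|5)=+1; sign (−1)^0·+1^4·+1^-2 = +1.
(a,b)_3: α=3, u≡1; β=2, v≡2 (mod 3); (1|3)=+1, (2|3)=-1; sign (−1)^0·+1^2·-1^3 = -1.
Ram(-31119, 16031) = {3, 41}; no ℚ_3-point on the conic.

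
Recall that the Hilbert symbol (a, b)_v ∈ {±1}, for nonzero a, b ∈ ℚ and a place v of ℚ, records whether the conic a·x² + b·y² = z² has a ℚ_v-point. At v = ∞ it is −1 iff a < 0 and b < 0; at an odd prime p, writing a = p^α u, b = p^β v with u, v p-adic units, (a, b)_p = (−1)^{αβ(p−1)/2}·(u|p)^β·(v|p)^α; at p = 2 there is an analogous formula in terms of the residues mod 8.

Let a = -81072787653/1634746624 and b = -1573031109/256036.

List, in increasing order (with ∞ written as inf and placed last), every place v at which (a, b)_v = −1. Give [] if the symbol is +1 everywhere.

[2, 3, 11, 13, 19, inf]

Mod squares: a ≡ -253, b ≡ -741. Check v ∈ {∞, 2, 3, 7, 11, 13, 17, 19, 23, 31, 47}.
v=17: a=17^2·(≡1), b=17^0·(≡12) mod 17; (1|17)=+1, (12|17)=-1; (−1)^{2·0·8}·(+1)^0·(-1)^2 = +1.
v=23: a=23^1·(≡9), b=23^-2·(≡2) mod 23; (9|23)=+1, (2|23)=+1; (−1)^{1·-2·11}·(+1)^-2·(+1)^1 = +1.
v=11: a=11^1·(≡10), b=11^-2·(≡8) mod 11; (10|11)=-1, (8|11)=-1; (−1)^{1·-2·5}·(-1)^-2·(-1)^1 = -1.
v=19: a=19^-4·(≡15), b=19^1·(≡14) mod 19; (15|19)=-1, (14|19)=-1; (−1)^{-4·1·9}·(-1)^1·(-1)^-4 = -1.
v=47: a=47^0·(≡19), b=47^2·(≡19) mod 47; (19|47)=-1, (19|47)=-1; (−1)^{0·2·23}·(-1)^2·(-1)^0 = +1.
v=∞: -253 < 0 and -741 < 0  ⇒  (a,b)_∞ = -1.
v=2: v_2(a)=-8, v_2(b)=-2; units ≡ 3, 3 (mod 8); ε·ε+αω+βω = 1·1+-8·1+-2·1 ≡ 1  ⇒  (a,b)_2 = -1.
v=3: a=3^8·(≡2), b=3^1·(≡2) mod 3; (2|3)=-1, (2|3)=-1; (−1)^{8·1·1}·(-1)^1·(-1)^8 = -1.
v=13: a=13^2·(≡5), b=13^1·(≡8) mod 13; (5|13)=-1, (8|13)=-1; (−1)^{2·1·6}·(-1)^1·(-1)^2 = -1.
v=7: a=7^-2·(≡3), b=7^0·(≡2) mod 7; (3|7)=-1, (2|7)=+1; (−1)^{-2·0·3}·(-1)^0·(+1)^-2 = +1.
v=31: a=31^0·(≡6), b=31^2·(≡30) mod 31; (6|31)=-1, (30|31)=-1; (−1)^{0·2·15}·(-1)^2·(-1)^0 = +1.
|Ram(-253, -741)| = 6, even; anisotropic at {2, 3, 11, 13, 19, ∞}.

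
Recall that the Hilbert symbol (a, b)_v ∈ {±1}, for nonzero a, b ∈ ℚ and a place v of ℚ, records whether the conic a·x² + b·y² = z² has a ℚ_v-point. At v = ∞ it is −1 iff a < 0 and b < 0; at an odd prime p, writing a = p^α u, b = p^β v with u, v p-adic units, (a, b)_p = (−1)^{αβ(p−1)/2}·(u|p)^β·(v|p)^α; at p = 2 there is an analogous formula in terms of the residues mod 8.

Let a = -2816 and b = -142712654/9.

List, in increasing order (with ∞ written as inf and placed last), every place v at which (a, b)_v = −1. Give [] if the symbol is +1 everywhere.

(a, b) ≡ (-11, -169694) mod (ℚ^×)²; places V = {2, 3, 7, 11, 17, 23, 29, 31, ∞}.
(a,b)_2: α=8, β=1; u≡5, v≡1 (mod 8); ε(u)ε(v)=0·0, αω(v)=8·0, βω(u)=1·1; sum ≡ 1  ⇒  -1.
(a,b)_7: α=0, u≡5; β=1, v≡3 (mod 7); (5|7)=-1, (3|7)=-1; sign (−1)^0·-1^1·-1^0 = -1.
(a,b)_31: α=0, u≡5; β=1, v≡23 (mod 31); (5|31)=+1, (23|31)=-1; sign (−1)^0·+1^1·-1^0 = +1.
(a,b)_29: α=0, u≡26; β=2, v≡8 (mod 29); (26|29)=-1, (8|29)=-1; sign (−1)^0·-1^2·-1^0 = +1.
(a,b)_17: α=0, u≡6; β=1, v≡3 (mod 17); (6|17)=-1, (3|17)=-1; sign (−1)^0·-1^1·-1^0 = -1.
(a,b)_3: α=0, u≡1; β=-2, v≡1 (mod 3); (1|3)=+1, (1|3)=+1; sign (−1)^0·+1^-2·+1^0 = +1.
(a,b)_11: α=1, u≡8; β=0, v≡9 (mod 11); (8|11)=-1, (9|11)=+1; sign (−1)^0·-1^0·+1^1 = +1.
(a,b)_∞: sgn(-11)=−, sgn(-169694)=−, so -1.
(a,b)_23: α=0, u≡13; β=1, v≡20 (mod 23); (13|23)=+1, (20|23)=-1; sign (−1)^0·+1^1·-1^0 = +1.
(-11, -169694 / ℚ) ramifies at {2, 7, 17, ∞}: a division algebra.

[2, 7, 17, inf]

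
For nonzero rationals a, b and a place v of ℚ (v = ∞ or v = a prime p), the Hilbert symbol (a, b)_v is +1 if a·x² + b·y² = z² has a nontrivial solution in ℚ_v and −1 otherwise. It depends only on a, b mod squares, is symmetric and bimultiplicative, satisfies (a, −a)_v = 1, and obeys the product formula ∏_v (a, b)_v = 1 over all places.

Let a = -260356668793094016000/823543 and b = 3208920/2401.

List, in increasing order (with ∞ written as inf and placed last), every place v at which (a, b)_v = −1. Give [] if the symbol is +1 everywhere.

[3, 29]

(a, b) ≡ (-3045, 6630) mod (ℚ^×)²; places V = {2, 3, 5, 7, 11, 13, 17, 29, ∞}.
(a,b)_17: α=4, u≡15; β=1, v≡15 (mod 17); (15|17)=+1, (15|17)=+1; sign (−1)^0·+1^1·+1^4 = +1.
(a,b)_3: α=5, u≡2; β=1, v≡2 (mod 3); (2|3)=-1, (2|3)=-1; sign (−1)^1·-1^1·-1^5 = -1.
(a,b)_29: α=1, u≡14; β=0, v≡27 (mod 29); (14|29)=-1, (27|29)=-1; sign (−1)^0·-1^0·-1^1 = -1.
(a,b)_11: α=2, u≡10; β=2, v≡7 (mod 11); (10|11)=-1, (7|11)=-1; sign (−1)^0·-1^2·-1^2 = +1.
(a,b)_7: α=-7, u≡3; β=-4, v≡1 (mod 7); (3|7)=-1, (1|7)=+1; sign (−1)^0·-1^-4·+1^-7 = +1.
(a,b)_5: α=3, u≡4; β=1, v≡4 (mod 5); (4|5)=+1, (4|5)=+1; sign (−1)^0·+1^1·+1^3 = +1.
(a,b)_13: α=4, u≡1; β=1, v≡1 (mod 13); (1|13)=+1, (1|13)=+1; sign (−1)^0·+1^1·+1^4 = +1.
(a,b)_2: α=10, β=3; u≡3, v≡3 (mod 8); ε(u)ε(v)=1·1, αω(v)=10·1, βω(u)=3·1; sum ≡ 0  ⇒  +1.
(a,b)_∞: sgn(-3045)=−, sgn(6630)=+, so +1.
(-3045, 6630 / ℚ) ramifies at {3, 29}: a division algebra.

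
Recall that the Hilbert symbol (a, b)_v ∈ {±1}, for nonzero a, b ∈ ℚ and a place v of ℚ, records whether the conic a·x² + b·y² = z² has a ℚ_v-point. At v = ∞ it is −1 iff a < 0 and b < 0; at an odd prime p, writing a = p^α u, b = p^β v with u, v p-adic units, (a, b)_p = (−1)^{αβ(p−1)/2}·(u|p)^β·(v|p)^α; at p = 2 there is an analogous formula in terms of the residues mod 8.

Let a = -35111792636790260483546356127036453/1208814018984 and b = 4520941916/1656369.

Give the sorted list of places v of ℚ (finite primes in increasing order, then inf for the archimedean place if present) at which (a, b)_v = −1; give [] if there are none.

(a, b) ≡ (-478076482, 1271) mod (ℚ^×)²; places V = {2, 3, 11, 13, 17, 23, 31, 37, 41, ∞}.
(a,b)_41: α=11, u≡21; β=3, v≡16 (mod 41); (21|41)=+1, (16|41)=+1; sign (−1)^0·+1^3·+1^11 = +1.
(a,b)_2: α=-3, β=2; u≡7, v≡7 (mod 8); ε(u)ε(v)=1·1, αω(v)=-3·0, βω(u)=2·0; sum ≡ 1  ⇒  -1.
(a,b)_23: α=7, u≡11; β=2, v≡2 (mod 23); (11|23)=-1, (2|23)=+1; sign (−1)^0·-1^2·+1^7 = +1.
(a,b)_3: α=-8, u≡2; β=-4, v≡2 (mod 3); (2|3)=-1, (2|3)=-1; sign (−1)^0·-1^-4·-1^-8 = +1.
(a,b)_17: α=1, u≡15; β=0, v≡8 (mod 17); (15|17)=+1, (8|17)=+1; sign (−1)^0·+1^0·+1^1 = +1.
(a,b)_37: α=1, u≡24; β=0, v≡32 (mod 37); (24|37)=-1, (32|37)=-1; sign (−1)^0·-1^0·-1^1 = -1.
(a,b)_13: α=-1, u≡10; β=-2, v≡3 (mod 13); (10|13)=+1, (3|13)=+1; sign (−1)^0·+1^-2·+1^-1 = +1.
(a,b)_31: α=3, u≡13; β=1, v≡8 (mod 31); (13|31)=-1, (8|31)=+1; sign (−1)^1·-1^1·+1^3 = +1.
(a,b)_∞: sgn(-478076482)=−, sgn(1271)=+, so +1.
(a,b)_11: α=-6, u≡6; β=-2, v≡8 (mod 11); (6|11)=-1, (8|11)=-1; sign (−1)^0·-1^-2·-1^-6 = +1.
Ram(-478076482, 1271) = {2, 37}; no ℚ_2-point on the conic.

[2, 37]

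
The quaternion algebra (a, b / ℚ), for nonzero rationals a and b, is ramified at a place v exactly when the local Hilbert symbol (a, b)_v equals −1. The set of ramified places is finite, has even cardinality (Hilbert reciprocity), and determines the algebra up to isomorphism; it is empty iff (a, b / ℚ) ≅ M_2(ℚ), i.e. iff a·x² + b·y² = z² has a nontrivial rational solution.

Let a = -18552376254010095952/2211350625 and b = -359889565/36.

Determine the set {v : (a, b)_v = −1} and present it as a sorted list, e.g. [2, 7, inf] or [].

[2, 5, 29, inf]

(a, b) ≡ (-37, -5365) mod (ℚ^×)²; places V = {2, 3, 5, 7, 11, 13, 19, 29, 37, ∞}.
(a,b)_3: α=-4, u≡2; β=-2, v≡2 (mod 3); (2|3)=-1, (2|3)=-1; sign (−1)^0·-1^-2·-1^-4 = +1.
(a,b)_2: α=4, β=-2; u≡3, v≡3 (mod 8); ε(u)ε(v)=1·1, αω(v)=4·1, βω(u)=-2·1; sum ≡ 1  ⇒  -1.
(a,b)_37: α=5, u≡10; β=3, v≡1 (mod 37); (10|37)=+1, (1|37)=+1; sign (−1)^0·+1^3·+1^5 = +1.
(a,b)_19: α=-2, u≡5; β=0, v≡10 (mod 19); (5|19)=+1, (10|19)=-1; sign (−1)^0·+1^0·-1^-2 = +1.
(a,b)_5: α=-4, u≡3; β=1, v≡2 (mod 5); (3|5)=-1, (2|5)=-1; sign (−1)^0·-1^1·-1^-4 = -1.
(a,b)_29: α=2, u≡17; β=1, v≡2 (mod 29); (17|29)=-1, (2|29)=-1; sign (−1)^0·-1^1·-1^2 = -1.
(a,b)_7: α=6, u≡6; β=2, v≡2 (mod 7); (6|7)=-1, (2|7)=+1; sign (−1)^0·-1^2·+1^6 = +1.
(a,b)_11: α=-2, u≡8; β=0, v≡3 (mod 11); (8|11)=-1, (3|11)=+1; sign (−1)^0·-1^0·+1^-2 = +1.
(a,b)_13: α=2, u≡11; β=0, v≡3 (mod 13); (11|13)=-1, (3|13)=+1; sign (−1)^0·-1^0·+1^2 = +1.
(a,b)_∞: sgn(-37)=−, sgn(-5365)=−, so -1.
(-37, -5365 / ℚ) ramifies at {2, 5, 29, ∞}: a division algebra.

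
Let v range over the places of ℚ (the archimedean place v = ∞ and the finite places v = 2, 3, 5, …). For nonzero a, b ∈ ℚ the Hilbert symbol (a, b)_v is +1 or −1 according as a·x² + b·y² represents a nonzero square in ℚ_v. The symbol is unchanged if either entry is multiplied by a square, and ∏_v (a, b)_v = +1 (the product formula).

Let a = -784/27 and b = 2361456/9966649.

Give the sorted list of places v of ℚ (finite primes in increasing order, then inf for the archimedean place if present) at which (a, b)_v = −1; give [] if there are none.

[]

(a, b) ≡ (-3, 31) mod (ℚ^×)²; places V = {2, 3, 7, 11, 23, 31, 41, ∞}.
(a,b)_7: α=2, u≡2; β=-2, v≡3 (mod 7); (2|7)=+1, (3|7)=-1; sign (−1)^0·+1^-2·-1^2 = +1.
(a,b)_3: α=-3, u≡2; β=2, v≡1 (mod 3); (2|3)=-1, (1|3)=+1; sign (−1)^0·-1^2·+1^-3 = +1.
(a,b)_23: α=0, u≡11; β=2, v≡9 (mod 23); (11|23)=-1, (9|23)=+1; sign (−1)^0·-1^2·+1^0 = +1.
(a,b)_2: α=4, β=4; u≡5, v≡7 (mod 8); ε(u)ε(v)=0·1, αω(v)=4·0, βω(u)=4·1; sum ≡ 0  ⇒  +1.
(a,b)_41: α=0, u≡15; β=-2, v≡9 (mod 41); (15|41)=-1, (9|41)=+1; sign (−1)^0·-1^-2·+1^0 = +1.
(a,b)_∞: sgn(-3)=−, sgn(31)=+, so +1.
(a,b)_11: α=0, u≡6; β=-2, v≡9 (mod 11); (6|11)=-1, (9|11)=+1; sign (−1)^0·-1^-2·+1^0 = +1.
(a,b)_31: α=0, u≡10; β=1, v≡14 (mod 31); (10|31)=+1, (14|31)=+1; sign (−1)^0·+1^1·+1^0 = +1.
Ram(a, b) = ∅: the form -3·x² + 31·y² − z² is isotropic over every ℚ_v, so by Hasse–Minkowski it is isotropic over ℚ.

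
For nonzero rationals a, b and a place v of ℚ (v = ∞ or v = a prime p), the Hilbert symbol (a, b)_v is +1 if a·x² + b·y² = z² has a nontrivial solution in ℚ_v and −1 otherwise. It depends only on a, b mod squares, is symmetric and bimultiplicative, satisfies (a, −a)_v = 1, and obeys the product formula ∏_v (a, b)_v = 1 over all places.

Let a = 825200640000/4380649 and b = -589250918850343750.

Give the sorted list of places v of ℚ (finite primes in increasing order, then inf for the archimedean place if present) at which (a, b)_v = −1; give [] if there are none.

[11, 37]

Mod squares: a ≡ 74, b ≡ -38038. Check v ∈ {∞, 2, 3, 5, 7, 11, 13, 19, 23, 37}.
v=19: a=19^0·(≡16), b=19^1·(≡14) mod 19; (16|19)=+1, (14|19)=-1; (−1)^{0·1·9}·(+1)^1·(-1)^0 = +1.
v=13: a=13^-2·(≡4), b=13^1·(≡1) mod 13; (4|13)=+1, (1|13)=+1; (−1)^{-2·1·6}·(+1)^1·(+1)^-2 = +1.
v=7: a=7^-2·(≡4), b=7^1·(≡5) mod 7; (4|7)=+1, (5|7)=-1; (−1)^{-2·1·3}·(+1)^1·(-1)^-2 = +1.
v=23: a=23^-2·(≡15), b=23^2·(≡8) mod 23; (15|23)=-1, (8|23)=+1; (−1)^{-2·2·11}·(-1)^2·(+1)^-2 = +1.
v=2: v_2(a)=15, v_2(b)=1; units ≡ 5, 5 (mod 8); ε·ε+αω+βω = 0·0+15·1+1·1 ≡ 0  ⇒  (a,b)_2 = +1.
v=5: a=5^4·(≡1), b=5^6·(≡3) mod 5; (1|5)=+1, (3|5)=-1; (−1)^{4·6·2}·(+1)^6·(-1)^4 = +1.
v=3: a=3^2·(≡2), b=3^0·(≡2) mod 3; (2|3)=-1, (2|3)=-1; (−1)^{2·0·1}·(-1)^0·(-1)^2 = +1.
v=∞: 74 > 0 and -38038 < 0  ⇒  (a,b)_∞ = +1.
v=11: a=11^2·(≡8), b=11^1·(≡6) mod 11; (8|11)=-1, (6|11)=-1; (−1)^{2·1·5}·(-1)^1·(-1)^2 = -1.
v=37: a=37^1·(≡22), b=37^4·(≡17) mod 37; (22|37)=-1, (17|37)=-1; (−1)^{1·4·18}·(-1)^4·(-1)^1 = -1.
Ram(74, -38038) = {11, 37}; no ℚ_11-point on the conic.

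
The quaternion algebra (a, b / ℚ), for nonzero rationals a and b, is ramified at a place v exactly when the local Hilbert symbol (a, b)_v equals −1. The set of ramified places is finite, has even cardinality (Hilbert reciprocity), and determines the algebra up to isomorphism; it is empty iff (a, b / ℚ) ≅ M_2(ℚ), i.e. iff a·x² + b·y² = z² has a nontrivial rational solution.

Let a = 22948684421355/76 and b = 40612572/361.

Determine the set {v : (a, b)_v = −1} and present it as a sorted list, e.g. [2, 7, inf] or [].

[5, 7, 13, 19]

Mod squares: a ≡ 72105, b ≡ 23023. Check v ∈ {∞, 2, 3, 5, 7, 11, 13, 19, 23}.
v=11: a=11^1·(≡2), b=11^1·(≡5) mod 11; (2|11)=-1, (5|11)=+1; (−1)^{1·1·5}·(-1)^1·(+1)^1 = +1.
v=∞: 72105 > 0 and 23023 > 0  ⇒  (a,b)_∞ = +1.
v=3: a=3^3·(≡2), b=3^2·(≡1) mod 3; (2|3)=-1, (1|3)=+1; (−1)^{3·2·1}·(-1)^2·(+1)^3 = +1.
v=13: a=13^0·(≡11), b=13^1·(≡4) mod 13; (11|13)=-1, (4|13)=+1; (−1)^{0·1·6}·(-1)^1·(+1)^0 = -1.
v=7: a=7^4·(≡3), b=7^3·(≡5) mod 7; (3|7)=-1, (5|7)=-1; (−1)^{4·3·3}·(-1)^3·(-1)^4 = -1.
v=2: v_2(a)=-2, v_2(b)=2; units ≡ 1, 7 (mod 8); ε·ε+αω+βω = 0·1+-2·0+2·0 ≡ 0  ⇒  (a,b)_2 = +1.
v=23: a=23^5·(≡20), b=23^1·(≡12) mod 23; (20|23)=-1, (12|23)=+1; (−1)^{5·1·11}·(-1)^1·(+1)^5 = +1.
v=19: a=19^-1·(≡18), b=19^-2·(≡15) mod 19; (18|19)=-1, (15|19)=-1; (−1)^{-1·-2·9}·(-1)^-2·(-1)^-1 = -1.
v=5: a=5^1·(≡1), b=5^0·(≡2) mod 5; (1|5)=+1, (2|5)=-1; (−1)^{1·0·2}·(+1)^0·(-1)^1 = -1.
|Ram(72105, 23023)| = 4, even; anisotropic at {5, 7, 13, 19}.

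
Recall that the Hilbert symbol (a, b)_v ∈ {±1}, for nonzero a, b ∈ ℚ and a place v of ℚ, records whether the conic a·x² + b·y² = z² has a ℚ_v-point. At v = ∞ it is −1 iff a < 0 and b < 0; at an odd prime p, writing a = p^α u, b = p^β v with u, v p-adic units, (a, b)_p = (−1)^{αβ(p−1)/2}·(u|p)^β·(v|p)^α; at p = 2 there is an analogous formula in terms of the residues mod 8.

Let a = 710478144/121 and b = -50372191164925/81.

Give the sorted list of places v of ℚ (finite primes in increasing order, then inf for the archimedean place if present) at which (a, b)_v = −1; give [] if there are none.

[17, 37]

Mod squares: a ≡ 901, b ≡ -37. Check v ∈ {∞, 2, 3, 5, 7, 11, 17, 37, 53}.
v=7: a=7^0·(≡6), b=7^2·(≡3) mod 7; (6|7)=-1, (3|7)=-1; (−1)^{0·2·3}·(-1)^2·(-1)^0 = +1.
v=3: a=3^2·(≡1), b=3^-4·(≡2) mod 3; (1|3)=+1, (2|3)=-1; (−1)^{2·-4·1}·(+1)^-4·(-1)^2 = +1.
v=2: v_2(a)=6, v_2(b)=0; units ≡ 5, 3 (mod 8); ε·ε+αω+βω = 0·1+6·1+0·1 ≡ 0  ⇒  (a,b)_2 = +1.
v=∞: 901 > 0 and -37 < 0  ⇒  (a,b)_∞ = +1.
v=11: a=11^-2·(≡2), b=11^0·(≡2) mod 11; (2|11)=-1, (2|11)=-1; (−1)^{-2·0·5}·(-1)^0·(-1)^-2 = +1.
v=37: a=37^2·(≡31), b=37^3·(≡25) mod 37; (31|37)=-1, (25|37)=+1; (−1)^{2·3·18}·(-1)^3·(+1)^2 = -1.
v=17: a=17^1·(≡16), b=17^2·(≡10) mod 17; (16|17)=+1, (10|17)=-1; (−1)^{1·2·8}·(+1)^2·(-1)^1 = -1.
v=5: a=5^0·(≡4), b=5^2·(≡3) mod 5; (4|5)=+1, (3|5)=-1; (−1)^{0·2·2}·(+1)^2·(-1)^0 = +1.
v=53: a=53^1·(≡29), b=53^2·(≡9) mod 53; (29|53)=+1, (9|53)=+1; (−1)^{1·2·26}·(+1)^2·(+1)^1 = +1.
|Ram(901, -37)| = 2, even; anisotropic at {17, 37}.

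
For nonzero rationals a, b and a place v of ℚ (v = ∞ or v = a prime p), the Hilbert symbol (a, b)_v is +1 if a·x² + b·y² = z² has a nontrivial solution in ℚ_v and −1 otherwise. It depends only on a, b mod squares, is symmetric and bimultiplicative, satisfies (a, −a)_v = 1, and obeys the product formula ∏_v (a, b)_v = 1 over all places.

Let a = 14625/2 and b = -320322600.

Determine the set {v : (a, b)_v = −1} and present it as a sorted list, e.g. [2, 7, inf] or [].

Mod squares: a ≡ 130, b ≡ -26. Check v ∈ {∞, 2, 3, 5, 13}.
v=13: a=13^1·(≡10), b=13^3·(≡8) mod 13; (10|13)=+1, (8|13)=-1; (−1)^{1·3·6}·(+1)^3·(-1)^1 = -1.
v=3: a=3^2·(≡1), b=3^6·(≡1) mod 3; (1|3)=+1, (1|3)=+1; (−1)^{2·6·1}·(+1)^6·(+1)^2 = +1.
v=∞: 130 > 0 and -26 < 0  ⇒  (a,b)_∞ = +1.
v=2: v_2(a)=-1, v_2(b)=3; units ≡ 1, 3 (mod 8); ε·ε+αω+βω = 0·1+-1·1+3·0 ≡ 1  ⇒  (a,b)_2 = -1.
v=5: a=5^3·(≡1), b=5^2·(≡1) mod 5; (1|5)=+1, (1|5)=+1; (−1)^{3·2·2}·(+1)^2·(+1)^3 = +1.
Ram(130, -26) = {2, 13}; no ℚ_2-point on the conic.

[2, 13]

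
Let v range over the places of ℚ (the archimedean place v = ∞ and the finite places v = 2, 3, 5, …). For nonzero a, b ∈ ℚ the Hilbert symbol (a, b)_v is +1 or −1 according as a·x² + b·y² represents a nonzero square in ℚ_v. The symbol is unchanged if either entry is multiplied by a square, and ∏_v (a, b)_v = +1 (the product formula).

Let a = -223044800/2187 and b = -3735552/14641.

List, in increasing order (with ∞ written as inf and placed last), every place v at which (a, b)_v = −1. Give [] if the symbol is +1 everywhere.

(a, b) ≡ (-418209, -57) mod (ℚ^×)²; places V = {2, 3, 5, 11, 19, 23, 29, ∞}.
(a,b)_2: α=6, β=16; u≡7, v≡7 (mod 8); ε(u)ε(v)=1·1, αω(v)=6·0, βω(u)=16·0; sum ≡ 1  ⇒  -1.
(a,b)_11: α=1, u≡8; β=-4, v≡4 (mod 11); (8|11)=-1, (4|11)=+1; sign (−1)^0·-1^-4·+1^1 = +1.
(a,b)_19: α=1, u≡13; β=1, v≡9 (mod 19); (13|19)=-1, (9|19)=+1; sign (−1)^1·-1^1·+1^1 = +1.
(a,b)_29: α=1, u≡15; β=0, v≡1 (mod 29); (15|29)=-1, (1|29)=+1; sign (−1)^0·-1^0·+1^1 = +1.
(a,b)_∞: sgn(-418209)=−, sgn(-57)=−, so -1.
(a,b)_23: α=1, u≡14; β=0, v≡3 (mod 23); (14|23)=-1, (3|23)=+1; sign (−1)^0·-1^0·+1^1 = +1.
(a,b)_5: α=2, u≡4; β=0, v≡3 (mod 5); (4|5)=+1, (3|5)=-1; sign (−1)^0·+1^0·-1^2 = +1.
(a,b)_3: α=-7, u≡1; β=1, v≡2 (mod 3); (1|3)=+1, (2|3)=-1; sign (−1)^1·+1^1·-1^-7 = +1.
Ram(-418209, -57) = {2, ∞}; no ℚ_2-point on the conic.

[2, inf]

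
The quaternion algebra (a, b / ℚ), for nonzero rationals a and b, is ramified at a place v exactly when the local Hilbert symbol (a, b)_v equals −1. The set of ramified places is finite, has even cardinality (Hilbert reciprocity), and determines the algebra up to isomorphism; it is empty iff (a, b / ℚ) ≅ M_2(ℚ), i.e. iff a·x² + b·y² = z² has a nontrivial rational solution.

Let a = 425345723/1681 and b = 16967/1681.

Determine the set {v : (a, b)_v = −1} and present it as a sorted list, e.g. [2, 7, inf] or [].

Mod squares: a ≡ 1178243, b ≡ 47. Check v ∈ {∞, 2, 11, 19, 41, 43, 47, 53}.
v=19: a=19^2·(≡8), b=19^2·(≡1) mod 19; (8|19)=-1, (1|19)=+1; (−1)^{2·2·9}·(-1)^2·(+1)^2 = +1.
v=47: a=47^1·(≡16), b=47^1·(≡27) mod 47; (16|47)=+1, (27|47)=+1; (−1)^{1·1·23}·(+1)^1·(+1)^1 = -1.
v=11: a=11^1·(≡6), b=11^0·(≡3) mod 11; (6|11)=-1, (3|11)=+1; (−1)^{1·0·5}·(-1)^0·(+1)^1 = +1.
v=53: a=53^1·(≡16), b=53^0·(≡49) mod 53; (16|53)=+1, (49|53)=+1; (−1)^{1·0·26}·(+1)^0·(+1)^1 = +1.
v=41: a=41^-2·(≡38), b=41^-2·(≡34) mod 41; (38|41)=-1, (34|41)=-1; (−1)^{-2·-2·20}·(-1)^-2·(-1)^-2 = +1.
v=2: v_2(a)=0, v_2(b)=0; units ≡ 3, 7 (mod 8); ε·ε+αω+βω = 1·1+0·0+0·1 ≡ 1  ⇒  (a,b)_2 = -1.
v=∞: 1178243 > 0 and 47 > 0  ⇒  (a,b)_∞ = +1.
v=43: a=43^1·(≡21), b=43^0·(≡17) mod 43; (21|43)=+1, (17|43)=+1; (−1)^{1·0·21}·(+1)^0·(+1)^1 = +1.
|Ram(1178243, 47)| = 2, even; anisotropic at {2, 47}.

[2, 47]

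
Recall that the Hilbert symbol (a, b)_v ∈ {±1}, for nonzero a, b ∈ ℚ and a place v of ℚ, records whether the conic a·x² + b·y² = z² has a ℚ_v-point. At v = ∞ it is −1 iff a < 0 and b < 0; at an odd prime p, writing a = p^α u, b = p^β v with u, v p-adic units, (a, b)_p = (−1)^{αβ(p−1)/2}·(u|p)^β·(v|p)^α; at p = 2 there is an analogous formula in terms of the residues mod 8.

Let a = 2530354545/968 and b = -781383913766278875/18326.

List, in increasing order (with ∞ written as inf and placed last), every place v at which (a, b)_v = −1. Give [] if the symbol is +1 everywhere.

[5, 11, 13, 17]

(a, b) ≡ (74290, -72930) mod (ℚ^×)²; places V = {2, 3, 5, 7, 11, 13, 17, 19, 23, 29, 37, ∞}.
(a,b)_2: α=-3, β=-1; u≡1, v≡7 (mod 8); ε(u)ε(v)=0·1, αω(v)=-3·0, βω(u)=-1·0; sum ≡ 0  ⇒  +1.
(a,b)_5: α=1, u≡3; β=3, v≡4 (mod 5); (3|5)=-1, (4|5)=+1; sign (−1)^0·-1^3·+1^1 = -1.
(a,b)_17: α=1, u≡16; β=-1, v≡12 (mod 17); (16|17)=+1, (12|17)=-1; sign (−1)^0·+1^-1·-1^1 = -1.
(a,b)_29: α=2, u≡18; β=2, v≡28 (mod 29); (18|29)=-1, (28|29)=+1; sign (−1)^0·-1^2·+1^2 = +1.
(a,b)_19: α=1, u≡12; β=2, v≡11 (mod 19); (12|19)=-1, (11|19)=+1; sign (−1)^0·-1^2·+1^1 = +1.
(a,b)_37: α=0, u≡35; β=2, v≡7 (mod 37); (35|37)=-1, (7|37)=+1; sign (−1)^0·-1^2·+1^0 = +1.
(a,b)_∞: sgn(74290)=+, sgn(-72930)=−, so +1.
(a,b)_11: α=-2, u≡6; β=-1, v≡5 (mod 11); (6|11)=-1, (5|11)=+1; sign (−1)^0·-1^-1·+1^-2 = -1.
(a,b)_3: α=4, u≡1; β=7, v≡2 (mod 3); (1|3)=+1, (2|3)=-1; sign (−1)^0·+1^7·-1^4 = +1.
(a,b)_23: α=1, u≡22; β=2, v≡3 (mod 23); (22|23)=-1, (3|23)=+1; sign (−1)^0·-1^2·+1^1 = +1.
(a,b)_7: α=0, u≡6; β=-2, v≡6 (mod 7); (6|7)=-1, (6|7)=-1; sign (−1)^0·-1^-2·-1^0 = +1.
(a,b)_13: α=0, u≡5; β=1, v≡5 (mod 13); (5|13)=-1, (5|13)=-1; sign (−1)^0·-1^1·-1^0 = -1.
Ram(74290, -72930) = {5, 11, 13, 17}; no ℚ_5-point on the conic.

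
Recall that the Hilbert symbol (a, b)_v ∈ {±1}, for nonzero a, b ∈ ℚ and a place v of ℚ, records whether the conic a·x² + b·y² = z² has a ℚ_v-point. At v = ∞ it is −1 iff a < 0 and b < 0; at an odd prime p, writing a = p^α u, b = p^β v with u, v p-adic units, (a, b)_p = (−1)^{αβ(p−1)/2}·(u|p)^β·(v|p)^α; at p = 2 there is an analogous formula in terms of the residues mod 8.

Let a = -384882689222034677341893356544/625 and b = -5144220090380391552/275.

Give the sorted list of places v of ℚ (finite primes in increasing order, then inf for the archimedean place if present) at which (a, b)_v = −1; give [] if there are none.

[2, inf]

(a, b) ≡ (-87699, -902) mod (ℚ^×)²; places V = {2, 3, 5, 7, 11, 17, 23, 31, 41, ∞}.
(a,b)_41: α=5, u≡34; β=3, v≡29 (mod 41); (34|41)=-1, (29|41)=-1; sign (−1)^0·-1^3·-1^5 = +1.
(a,b)_2: α=10, β=7; u≡5, v≡5 (mod 8); ε(u)ε(v)=0·0, αω(v)=10·1, βω(u)=7·1; sum ≡ 1  ⇒  -1.
(a,b)_5: α=-4, u≡1; β=-2, v≡3 (mod 5); (1|5)=+1, (3|5)=-1; sign (−1)^0·+1^-2·-1^-4 = +1.
(a,b)_∞: sgn(-87699)=−, sgn(-902)=−, so -1.
(a,b)_31: α=3, u≡23; β=2, v≡5 (mod 31); (23|31)=-1, (5|31)=+1; sign (−1)^0·-1^2·+1^3 = +1.
(a,b)_3: α=7, u≡2; β=4, v≡1 (mod 3); (2|3)=-1, (1|3)=+1; sign (−1)^0·-1^4·+1^7 = +1.
(a,b)_11: α=0, u≡3; β=-1, v≡6 (mod 11); (3|11)=+1, (6|11)=-1; sign (−1)^0·+1^-1·-1^0 = +1.
(a,b)_7: α=2, u≡2; β=2, v≡1 (mod 7); (2|7)=+1, (1|7)=+1; sign (−1)^0·+1^2·+1^2 = +1.
(a,b)_17: α=4, u≡4; β=2, v≡13 (mod 17); (4|17)=+1, (13|17)=+1; sign (−1)^0·+1^2·+1^4 = +1.
(a,b)_23: α=3, u≡7; β=2, v≡2 (mod 23); (7|23)=-1, (2|23)=+1; sign (−1)^0·-1^2·+1^3 = +1.
|Ram(-87699, -902)| = 2, even; anisotropic at {2, ∞}.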